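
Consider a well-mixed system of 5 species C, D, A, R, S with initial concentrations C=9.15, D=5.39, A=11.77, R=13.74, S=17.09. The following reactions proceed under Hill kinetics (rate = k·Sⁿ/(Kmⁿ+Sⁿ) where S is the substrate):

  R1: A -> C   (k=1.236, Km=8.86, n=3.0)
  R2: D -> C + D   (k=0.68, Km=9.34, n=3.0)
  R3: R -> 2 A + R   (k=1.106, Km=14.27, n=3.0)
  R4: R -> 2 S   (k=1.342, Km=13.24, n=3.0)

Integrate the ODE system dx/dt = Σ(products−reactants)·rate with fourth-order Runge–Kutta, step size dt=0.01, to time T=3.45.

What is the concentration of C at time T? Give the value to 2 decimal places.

C at T = 12.55

RK4 with dt=0.01: 345 steps to T=3.45. Trajectory (selected grid times):
t=0.00: C=9.15 D=5.39 A=11.77 R=13.74 S=17.09
t=0.38: C=9.52 D=5.39 A=11.83 R=13.47 S=17.62
t=0.77: C=9.90 D=5.39 A=11.88 R=13.21 S=18.15
t=1.15: C=10.28 D=5.39 A=11.91 R=12.96 S=18.65
t=1.53: C=10.65 D=5.39 A=11.93 R=12.72 S=19.14
t=1.92: C=11.04 D=5.39 A=11.94 R=12.47 S=19.62
t=2.30: C=11.41 D=5.39 A=11.94 R=12.25 S=20.08
t=2.68: C=11.79 D=5.39 A=11.93 R=12.02 S=20.52
t=3.07: C=12.17 D=5.39 A=11.90 R=11.80 S=20.96
t=3.45: C=12.55 D=5.39 A=11.87 R=11.59 S=21.38
Read off C at T=3.45: 12.55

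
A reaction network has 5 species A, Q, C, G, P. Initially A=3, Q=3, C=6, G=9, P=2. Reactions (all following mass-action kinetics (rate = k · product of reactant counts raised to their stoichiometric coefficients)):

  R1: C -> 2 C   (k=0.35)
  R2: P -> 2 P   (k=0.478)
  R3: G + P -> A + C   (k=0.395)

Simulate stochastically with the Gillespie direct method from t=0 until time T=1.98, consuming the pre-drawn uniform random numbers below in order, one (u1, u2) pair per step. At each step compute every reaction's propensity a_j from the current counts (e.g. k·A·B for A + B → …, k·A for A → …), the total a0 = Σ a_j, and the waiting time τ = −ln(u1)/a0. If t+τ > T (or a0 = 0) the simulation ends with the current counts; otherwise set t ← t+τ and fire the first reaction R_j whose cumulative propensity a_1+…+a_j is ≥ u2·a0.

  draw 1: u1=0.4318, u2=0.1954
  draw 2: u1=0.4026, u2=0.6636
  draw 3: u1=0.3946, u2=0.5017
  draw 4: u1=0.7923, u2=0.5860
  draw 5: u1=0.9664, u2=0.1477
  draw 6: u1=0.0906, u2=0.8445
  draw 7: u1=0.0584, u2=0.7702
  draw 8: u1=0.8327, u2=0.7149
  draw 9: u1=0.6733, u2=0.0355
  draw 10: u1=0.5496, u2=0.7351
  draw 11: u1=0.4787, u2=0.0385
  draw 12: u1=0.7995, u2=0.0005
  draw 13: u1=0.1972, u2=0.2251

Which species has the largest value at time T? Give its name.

t=0.000: A=3 Q=3 C=6 G=9 P=2
Draw 1: a1=2.100, a2=0.956, a3=7.110, a0=10.166; τ=−ln(0.4318)/10.166=0.083 → t=0.083; u2·a0=0.1954·10.166=1.986 ≤ a1=2.100 → R1 fires; A=3 Q=3 C=7 G=9 P=2
Draw 2: a1=2.450, a2=0.956, a3=7.110, a0=10.516; τ=−ln(0.4026)/10.516=0.087 → t=0.169; u2·a0=0.6636·10.516=6.978; a1+a2=3.406 < 6.978 ≤ a1+…+a3=10.516 → R3 fires; A=4 Q=3 C=8 G=8 P=1
Draw 3: a1=2.800, a2=0.478, a3=3.160, a0=6.438; τ=−ln(0.3946)/6.438=0.144 → t=0.314; u2·a0=0.5017·6.438=3.230; a1=2.800 < 3.230 ≤ a1+a2=3.278 → R2 fires; A=4 Q=3 C=8 G=8 P=2
Draw 4: a1=2.800, a2=0.956, a3=6.320, a0=10.076; τ=−ln(0.7923)/10.076=0.023 → t=0.337; u2·a0=0.5860·10.076=5.905; a1+a2=3.756 < 5.905 ≤ a1+…+a3=10.076 → R3 fires; A=5 Q=3 C=9 G=7 P=1
Draw 5: a1=3.150, a2=0.478, a3=2.765, a0=6.393; τ=−ln(0.9664)/6.393=0.005 → t=0.342; u2·a0=0.1477·6.393=0.944 ≤ a1=3.150 → R1 fires; A=5 Q=3 C=10 G=7 P=1
Draw 6: a1=3.500, a2=0.478, a3=2.765, a0=6.743; τ=−ln(0.0906)/6.743=0.356 → t=0.698; u2·a0=0.8445·6.743=5.694; a1+a2=3.978 < 5.694 ≤ a1+…+a3=6.743 → R3 fires; A=6 Q=3 C=11 G=6 P=0
Draw 7: a1=3.850, a2=0.000, a3=0.000, a0=3.850; τ=−ln(0.0584)/3.850=0.738 → t=1.436; u2·a0=0.7702·3.850=2.965 ≤ a1=3.850 → R1 fires; A=6 Q=3 C=12 G=6 P=0
Draw 8: a1=4.200, a2=0.000, a3=0.000, a0=4.200; τ=−ln(0.8327)/4.200=0.044 → t=1.479; u2·a0=0.7149·4.200=3.003 ≤ a1=4.200 → R1 fires; A=6 Q=3 C=13 G=6 P=0
Draw 9: a1=4.550, a2=0.000, a3=0.000, a0=4.550; τ=−ln(0.6733)/4.550=0.087 → t=1.566; u2·a0=0.0355·4.550=0.162 ≤ a1=4.550 → R1 fires; A=6 Q=3 C=14 G=6 P=0
Draw 10: a1=4.900, a2=0.000, a3=0.000, a0=4.900; τ=−ln(0.5496)/4.900=0.122 → t=1.689; u2·a0=0.7351·4.900=3.602 ≤ a1=4.900 → R1 fires; A=6 Q=3 C=15 G=6 P=0
Draw 11: a1=5.250, a2=0.000, a3=0.000, a0=5.250; τ=−ln(0.4787)/5.250=0.140 → t=1.829; u2·a0=0.0385·5.250=0.202 ≤ a1=5.250 → R1 fires; A=6 Q=3 C=16 G=6 P=0
Draw 12: a1=5.600, a2=0.000, a3=0.000, a0=5.600; τ=−ln(0.7995)/5.600=0.040 → t=1.869; u2·a0=0.0005·5.600=0.003 ≤ a1=5.600 → R1 fires; A=6 Q=3 C=17 G=6 P=0
Draw 13: a1=5.950, a2=0.000, a3=0.000, a0=5.950; τ=−ln(0.1972)/5.950=0.273 → t=2.142 > T=1.98: stop.
At T=1.98: A=6 Q=3 C=17 G=6 P=0; the largest is C.

Dominant species at T: C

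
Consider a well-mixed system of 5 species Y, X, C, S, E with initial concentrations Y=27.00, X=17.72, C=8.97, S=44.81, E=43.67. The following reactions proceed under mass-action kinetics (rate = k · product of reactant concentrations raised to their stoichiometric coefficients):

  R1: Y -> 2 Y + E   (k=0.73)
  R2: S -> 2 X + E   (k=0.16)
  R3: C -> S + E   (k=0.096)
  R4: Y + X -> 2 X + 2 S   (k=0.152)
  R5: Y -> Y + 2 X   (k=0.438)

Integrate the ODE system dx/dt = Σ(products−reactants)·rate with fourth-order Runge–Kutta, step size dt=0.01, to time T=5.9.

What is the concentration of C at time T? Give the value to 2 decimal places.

RK4 with dt=0.01: 590 steps to T=5.9. Trajectory (selected grid times):
t=0.00: Y=27.00 X=17.72 C=8.97 S=44.81 E=43.67
t=0.66: Y=0.26 X=71.41 C=8.42 S=98.28 E=57.28
t=1.31: Y=0.00 X=91.27 C=7.91 S=89.56 E=67.59
t=1.97: Y=0.00 X=109.27 C=7.42 S=81.05 E=77.07
t=2.62: Y=0.00 X=125.33 C=6.98 S=73.47 E=85.55
t=3.28: Y=0.00 X=140.10 C=6.55 S=66.51 E=93.36
t=3.93: Y=0.00 X=153.28 C=6.15 S=60.32 E=100.35
t=4.59: Y=0.00 X=165.40 C=5.77 S=54.63 E=106.79
t=5.24: Y=0.00 X=176.23 C=5.42 S=49.57 E=112.55
t=5.90: Y=0.00 X=186.20 C=5.09 S=44.92 E=117.87
Read off C at T=5.9: 5.09

C at T = 5.09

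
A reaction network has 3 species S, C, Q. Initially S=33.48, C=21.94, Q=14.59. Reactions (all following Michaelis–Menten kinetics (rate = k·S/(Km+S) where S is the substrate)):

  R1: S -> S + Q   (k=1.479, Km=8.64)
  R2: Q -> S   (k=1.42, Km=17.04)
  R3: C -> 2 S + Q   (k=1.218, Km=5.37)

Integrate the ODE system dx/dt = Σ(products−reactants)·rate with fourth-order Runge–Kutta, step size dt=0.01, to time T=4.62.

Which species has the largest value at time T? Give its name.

Dominant species at T: S

RK4 with dt=0.01: 462 steps to T=4.62. Trajectory (selected grid times):
t=0.00: S=33.48 C=21.94 Q=14.59
t=0.51: S=34.81 C=21.44 Q=15.35
t=1.03: S=36.18 C=20.94 Q=16.12
t=1.54: S=37.52 C=20.44 Q=16.87
t=2.05: S=38.87 C=19.95 Q=17.61
t=2.57: S=40.24 C=19.46 Q=18.36
t=3.08: S=41.59 C=18.97 Q=19.09
t=3.59: S=42.94 C=18.49 Q=19.81
t=4.11: S=44.32 C=18.00 Q=20.54
t=4.62: S=45.68 C=17.52 Q=21.25
At T=4.62: S=45.68 C=17.52 Q=21.25; the largest is S.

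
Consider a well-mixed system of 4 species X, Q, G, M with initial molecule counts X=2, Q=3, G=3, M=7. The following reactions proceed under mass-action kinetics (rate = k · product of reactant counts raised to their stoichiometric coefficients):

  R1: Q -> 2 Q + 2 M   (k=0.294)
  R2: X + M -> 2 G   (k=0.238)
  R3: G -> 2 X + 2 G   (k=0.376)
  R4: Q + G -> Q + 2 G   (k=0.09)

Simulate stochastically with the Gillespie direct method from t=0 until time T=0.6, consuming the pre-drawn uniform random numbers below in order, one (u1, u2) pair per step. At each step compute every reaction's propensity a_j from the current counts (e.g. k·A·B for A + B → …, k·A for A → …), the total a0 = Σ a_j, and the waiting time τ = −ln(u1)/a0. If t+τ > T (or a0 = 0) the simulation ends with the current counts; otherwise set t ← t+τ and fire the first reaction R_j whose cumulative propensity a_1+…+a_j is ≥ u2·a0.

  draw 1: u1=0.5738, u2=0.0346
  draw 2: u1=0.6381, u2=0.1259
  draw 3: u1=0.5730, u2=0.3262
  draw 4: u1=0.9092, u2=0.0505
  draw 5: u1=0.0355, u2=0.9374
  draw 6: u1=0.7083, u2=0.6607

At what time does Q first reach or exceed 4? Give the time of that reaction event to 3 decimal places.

Threshold first reached at t = 0.090

t=0.000: X=2 Q=3 G=3 M=7
Draw 1: a1=0.882, a2=3.332, a3=1.128, a4=0.810, a0=6.152; τ=−ln(0.5738)/6.152=0.090 → t=0.090; u2·a0=0.0346·6.152=0.213 ≤ a1=0.882 → R1 fires; X=2 Q=4 G=3 M=9
Draw 2: a1=1.176, a2=4.284, a3=1.128, a4=1.080, a0=7.668; τ=−ln(0.6381)/7.668=0.059 → t=0.149; u2·a0=0.1259·7.668=0.965 ≤ a1=1.176 → R1 fires; X=2 Q=5 G=3 M=11
Draw 3: a1=1.470, a2=5.236, a3=1.128, a4=1.350, a0=9.184; τ=−ln(0.5730)/9.184=0.061 → t=0.210; u2·a0=0.3262·9.184=2.996; a1=1.470 < 2.996 ≤ a1+a2=6.706 → R2 fires; X=1 Q=5 G=5 M=10
Draw 4: a1=1.470, a2=2.380, a3=1.880, a4=2.250, a0=7.980; τ=−ln(0.9092)/7.980=0.012 → t=0.221; u2·a0=0.0505·7.980=0.403 ≤ a1=1.470 → R1 fires; X=1 Q=6 G=5 M=12
Draw 5: a1=1.764, a2=2.856, a3=1.880, a4=2.700, a0=9.200; τ=−ln(0.0355)/9.200=0.363 → t=0.584; u2·a0=0.9374·9.200=8.624; a1+…+a3=6.500 < 8.624 ≤ a1+…+a4=9.200 → R4 fires; X=1 Q=6 G=6 M=12
Draw 6: a1=1.764, a2=2.856, a3=2.256, a4=3.240, a0=10.116; τ=−ln(0.7083)/10.116=0.034 → t=0.618 > T=0.6: stop.
Q first becomes ≥ 4 when it reaches 4 at the event at t=0.090.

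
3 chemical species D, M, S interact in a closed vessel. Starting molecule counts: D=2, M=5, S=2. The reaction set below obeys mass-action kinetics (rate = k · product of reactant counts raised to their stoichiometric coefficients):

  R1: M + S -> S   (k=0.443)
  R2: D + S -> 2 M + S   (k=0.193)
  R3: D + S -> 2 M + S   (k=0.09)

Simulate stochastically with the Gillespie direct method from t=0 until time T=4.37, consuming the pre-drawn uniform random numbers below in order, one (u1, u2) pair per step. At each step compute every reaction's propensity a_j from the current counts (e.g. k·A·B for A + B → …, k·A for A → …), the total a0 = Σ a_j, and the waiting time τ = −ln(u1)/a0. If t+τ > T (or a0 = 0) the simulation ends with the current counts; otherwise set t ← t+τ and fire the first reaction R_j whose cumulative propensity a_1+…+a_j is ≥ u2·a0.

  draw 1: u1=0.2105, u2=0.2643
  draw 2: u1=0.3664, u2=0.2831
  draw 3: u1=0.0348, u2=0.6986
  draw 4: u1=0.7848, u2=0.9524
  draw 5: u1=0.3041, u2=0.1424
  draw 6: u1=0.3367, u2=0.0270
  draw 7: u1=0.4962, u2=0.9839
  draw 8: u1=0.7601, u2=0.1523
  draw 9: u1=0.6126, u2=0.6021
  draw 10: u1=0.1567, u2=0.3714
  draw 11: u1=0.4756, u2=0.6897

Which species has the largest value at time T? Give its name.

Dominant species at T: S

t=0.000: D=2 M=5 S=2
Draw 1: a1=4.430, a2=0.772, a3=0.360, a0=5.562; τ=−ln(0.2105)/5.562=0.280 → t=0.280; u2·a0=0.2643·5.562=1.470 ≤ a1=4.430 → R1 fires; D=2 M=4 S=2
Draw 2: a1=3.544, a2=0.772, a3=0.360, a0=4.676; τ=−ln(0.3664)/4.676=0.215 → t=0.495; u2·a0=0.2831·4.676=1.324 ≤ a1=3.544 → R1 fires; D=2 M=3 S=2
Draw 3: a1=2.658, a2=0.772, a3=0.360, a0=3.790; τ=−ln(0.0348)/3.790=0.886 → t=1.381; u2·a0=0.6986·3.790=2.648 ≤ a1=2.658 → R1 fires; D=2 M=2 S=2
Draw 4: a1=1.772, a2=0.772, a3=0.360, a0=2.904; τ=−ln(0.7848)/2.904=0.083 → t=1.464; u2·a0=0.9524·2.904=2.766; a1+a2=2.544 < 2.766 ≤ a1+…+a3=2.904 → R3 fires; D=1 M=4 S=2
Draw 5: a1=3.544, a2=0.386, a3=0.180, a0=4.110; τ=−ln(0.3041)/4.110=0.290 → t=1.754; u2·a0=0.1424·4.110=0.585 ≤ a1=3.544 → R1 fires; D=1 M=3 S=2
Draw 6: a1=2.658, a2=0.386, a3=0.180, a0=3.224; τ=−ln(0.3367)/3.224=0.338 → t=2.092; u2·a0=0.0270·3.224=0.087 ≤ a1=2.658 → R1 fires; D=1 M=2 S=2
Draw 7: a1=1.772, a2=0.386, a3=0.180, a0=2.338; τ=−ln(0.4962)/2.338=0.300 → t=2.391; u2·a0=0.9839·2.338=2.300; a1+a2=2.158 < 2.300 ≤ a1+…+a3=2.338 → R3 fires; D=0 M=4 S=2
Draw 8: a1=3.544, a2=0.000, a3=0.000, a0=3.544; τ=−ln(0.7601)/3.544=0.077 → t=2.469; u2·a0=0.1523·3.544=0.540 ≤ a1=3.544 → R1 fires; D=0 M=3 S=2
Draw 9: a1=2.658, a2=0.000, a3=0.000, a0=2.658; τ=−ln(0.6126)/2.658=0.184 → t=2.653; u2·a0=0.6021·2.658=1.600 ≤ a1=2.658 → R1 fires; D=0 M=2 S=2
Draw 10: a1=1.772, a2=0.000, a3=0.000, a0=1.772; τ=−ln(0.1567)/1.772=1.046 → t=3.699; u2·a0=0.3714·1.772=0.658 ≤ a1=1.772 → R1 fires; D=0 M=1 S=2
Draw 11: a1=0.886, a2=0.000, a3=0.000, a0=0.886; τ=−ln(0.4756)/0.886=0.839 → t=4.538 > T=4.37: stop.
At T=4.37: D=0 M=1 S=2; the largest is S.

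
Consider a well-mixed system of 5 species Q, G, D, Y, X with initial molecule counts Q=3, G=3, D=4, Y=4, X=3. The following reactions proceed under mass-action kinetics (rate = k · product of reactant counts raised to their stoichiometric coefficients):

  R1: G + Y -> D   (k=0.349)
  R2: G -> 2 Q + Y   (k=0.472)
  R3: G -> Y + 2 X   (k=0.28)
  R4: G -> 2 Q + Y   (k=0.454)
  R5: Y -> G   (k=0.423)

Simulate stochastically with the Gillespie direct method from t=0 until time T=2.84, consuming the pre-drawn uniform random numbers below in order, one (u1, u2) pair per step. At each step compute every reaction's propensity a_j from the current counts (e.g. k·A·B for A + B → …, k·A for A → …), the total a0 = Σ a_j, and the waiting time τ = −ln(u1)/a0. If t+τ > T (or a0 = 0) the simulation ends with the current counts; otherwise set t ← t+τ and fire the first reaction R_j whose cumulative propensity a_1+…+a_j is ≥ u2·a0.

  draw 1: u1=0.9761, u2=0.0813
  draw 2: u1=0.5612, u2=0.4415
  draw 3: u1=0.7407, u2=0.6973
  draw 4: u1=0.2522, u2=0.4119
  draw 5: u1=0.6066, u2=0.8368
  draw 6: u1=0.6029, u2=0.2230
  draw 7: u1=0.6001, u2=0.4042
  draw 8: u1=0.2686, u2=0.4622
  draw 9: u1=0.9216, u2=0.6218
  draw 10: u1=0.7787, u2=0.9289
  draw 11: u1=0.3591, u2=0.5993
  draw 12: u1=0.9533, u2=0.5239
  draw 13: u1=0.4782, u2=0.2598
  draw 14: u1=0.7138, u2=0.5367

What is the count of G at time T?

G at T = 0

t=0.000: Q=3 G=3 D=4 Y=4 X=3
Draw 1: a1=4.188, a2=1.416, a3=0.840, a4=1.362, a5=1.692, a0=9.498; τ=−ln(0.9761)/9.498=0.003 → t=0.003; u2·a0=0.0813·9.498=0.772 ≤ a1=4.188 → R1 fires; Q=3 G=2 D=5 Y=3 X=3
Draw 2: a1=2.094, a2=0.944, a3=0.560, a4=0.908, a5=1.269, a0=5.775; τ=−ln(0.5612)/5.775=0.100 → t=0.103; u2·a0=0.4415·5.775=2.550; a1=2.094 < 2.550 ≤ a1+a2=3.038 → R2 fires; Q=5 G=1 D=5 Y=4 X=3
Draw 3: a1=1.396, a2=0.472, a3=0.280, a4=0.454, a5=1.692, a0=4.294; τ=−ln(0.7407)/4.294=0.070 → t=0.172; u2·a0=0.6973·4.294=2.994; a1+…+a4=2.602 < 2.994 ≤ a1+…+a5=4.294 → R5 fires; Q=5 G=2 D=5 Y=3 X=3
Draw 4: a1=2.094, a2=0.944, a3=0.560, a4=0.908, a5=1.269, a0=5.775; τ=−ln(0.2522)/5.775=0.239 → t=0.411; u2·a0=0.4119·5.775=2.379; a1=2.094 < 2.379 ≤ a1+a2=3.038 → R2 fires; Q=7 G=1 D=5 Y=4 X=3
Draw 5: a1=1.396, a2=0.472, a3=0.280, a4=0.454, a5=1.692, a0=4.294; τ=−ln(0.6066)/4.294=0.116 → t=0.527; u2·a0=0.8368·4.294=3.593; a1+…+a4=2.602 < 3.593 ≤ a1+…+a5=4.294 → R5 fires; Q=7 G=2 D=5 Y=3 X=3
Draw 6: a1=2.094, a2=0.944, a3=0.560, a4=0.908, a5=1.269, a0=5.775; τ=−ln(0.6029)/5.775=0.088 → t=0.615; u2·a0=0.2230·5.775=1.288 ≤ a1=2.094 → R1 fires; Q=7 G=1 D=6 Y=2 X=3
Draw 7: a1=0.698, a2=0.472, a3=0.280, a4=0.454, a5=0.846, a0=2.750; τ=−ln(0.6001)/2.750=0.186 → t=0.801; u2·a0=0.4042·2.750=1.112; a1=0.698 < 1.112 ≤ a1+a2=1.170 → R2 fires; Q=9 G=0 D=6 Y=3 X=3
Draw 8: a1=0.000, a2=0.000, a3=0.000, a4=0.000, a5=1.269, a0=1.269; τ=−ln(0.2686)/1.269=1.036 → t=1.837; u2·a0=0.4622·1.269=0.587; a1+…+a4=0.000 < 0.587 ≤ a1+…+a5=1.269 → R5 fires; Q=9 G=1 D=6 Y=2 X=3
Draw 9: a1=0.698, a2=0.472, a3=0.280, a4=0.454, a5=0.846, a0=2.750; τ=−ln(0.9216)/2.750=0.030 → t=1.866; u2·a0=0.6218·2.750=1.710; a1+…+a3=1.450 < 1.710 ≤ a1+…+a4=1.904 → R4 fires; Q=11 G=0 D=6 Y=3 X=3
Draw 10: a1=0.000, a2=0.000, a3=0.000, a4=0.000, a5=1.269, a0=1.269; τ=−ln(0.7787)/1.269=0.197 → t=2.063; u2·a0=0.9289·1.269=1.179; a1+…+a4=0.000 < 1.179 ≤ a1+…+a5=1.269 → R5 fires; Q=11 G=1 D=6 Y=2 X=3
Draw 11: a1=0.698, a2=0.472, a3=0.280, a4=0.454, a5=0.846, a0=2.750; τ=−ln(0.3591)/2.750=0.372 → t=2.436; u2·a0=0.5993·2.750=1.648; a1+…+a3=1.450 < 1.648 ≤ a1+…+a4=1.904 → R4 fires; Q=13 G=0 D=6 Y=3 X=3
Draw 12: a1=0.000, a2=0.000, a3=0.000, a4=0.000, a5=1.269, a0=1.269; τ=−ln(0.9533)/1.269=0.038 → t=2.474; u2·a0=0.5239·1.269=0.665; a1+…+a4=0.000 < 0.665 ≤ a1+…+a5=1.269 → R5 fires; Q=13 G=1 D=6 Y=2 X=3
Draw 13: a1=0.698, a2=0.472, a3=0.280, a4=0.454, a5=0.846, a0=2.750; τ=−ln(0.4782)/2.750=0.268 → t=2.742; u2·a0=0.2598·2.750=0.714; a1=0.698 < 0.714 ≤ a1+a2=1.170 → R2 fires; Q=15 G=0 D=6 Y=3 X=3
Draw 14: a1=0.000, a2=0.000, a3=0.000, a4=0.000, a5=1.269, a0=1.269; τ=−ln(0.7138)/1.269=0.266 → t=3.007 > T=2.84: stop.
Read off G at T=2.84: 0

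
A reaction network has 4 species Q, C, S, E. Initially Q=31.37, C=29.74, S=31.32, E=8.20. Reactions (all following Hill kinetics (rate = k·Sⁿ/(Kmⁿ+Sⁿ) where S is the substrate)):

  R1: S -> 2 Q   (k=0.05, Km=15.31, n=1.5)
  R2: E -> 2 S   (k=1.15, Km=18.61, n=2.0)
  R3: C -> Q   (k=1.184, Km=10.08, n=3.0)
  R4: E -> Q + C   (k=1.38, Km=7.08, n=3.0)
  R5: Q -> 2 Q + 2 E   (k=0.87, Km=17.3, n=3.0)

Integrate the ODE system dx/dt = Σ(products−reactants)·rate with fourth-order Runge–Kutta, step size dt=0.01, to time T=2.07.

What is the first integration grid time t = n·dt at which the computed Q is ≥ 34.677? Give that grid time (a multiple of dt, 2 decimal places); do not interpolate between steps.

Threshold first reached at t = 1.17

RK4 with dt=0.01: 207 steps to T=2.07. Trajectory (selected grid times):
t=0.00: Q=31.37 C=29.74 S=31.32 E=8.20
t=0.23: Q=32.02 C=29.67 S=31.40 E=8.31
t=0.46: Q=32.67 C=29.61 S=31.48 E=8.41
t=0.69: Q=33.32 C=29.55 S=31.56 E=8.52
t=0.92: Q=33.98 C=29.49 S=31.64 E=8.62
t=1.15: Q=34.64 C=29.43 S=31.73 E=8.72
t=1.16: Q=34.67 C=29.43 S=31.73 E=8.73
t=1.17: Q=34.70 C=29.43 S=31.74 E=8.73
t=1.38: Q=35.31 C=29.38 S=31.82 E=8.82
t=1.61: Q=35.97 C=29.33 S=31.91 E=8.92
t=1.84: Q=36.65 C=29.28 S=32.00 E=9.02
t=2.07: Q=37.32 C=29.23 S=32.09 E=9.12
Q(1.16)=34.669 < 34.677 but Q(1.17)=34.698 ≥ 34.677, so the first grid time is t=1.17.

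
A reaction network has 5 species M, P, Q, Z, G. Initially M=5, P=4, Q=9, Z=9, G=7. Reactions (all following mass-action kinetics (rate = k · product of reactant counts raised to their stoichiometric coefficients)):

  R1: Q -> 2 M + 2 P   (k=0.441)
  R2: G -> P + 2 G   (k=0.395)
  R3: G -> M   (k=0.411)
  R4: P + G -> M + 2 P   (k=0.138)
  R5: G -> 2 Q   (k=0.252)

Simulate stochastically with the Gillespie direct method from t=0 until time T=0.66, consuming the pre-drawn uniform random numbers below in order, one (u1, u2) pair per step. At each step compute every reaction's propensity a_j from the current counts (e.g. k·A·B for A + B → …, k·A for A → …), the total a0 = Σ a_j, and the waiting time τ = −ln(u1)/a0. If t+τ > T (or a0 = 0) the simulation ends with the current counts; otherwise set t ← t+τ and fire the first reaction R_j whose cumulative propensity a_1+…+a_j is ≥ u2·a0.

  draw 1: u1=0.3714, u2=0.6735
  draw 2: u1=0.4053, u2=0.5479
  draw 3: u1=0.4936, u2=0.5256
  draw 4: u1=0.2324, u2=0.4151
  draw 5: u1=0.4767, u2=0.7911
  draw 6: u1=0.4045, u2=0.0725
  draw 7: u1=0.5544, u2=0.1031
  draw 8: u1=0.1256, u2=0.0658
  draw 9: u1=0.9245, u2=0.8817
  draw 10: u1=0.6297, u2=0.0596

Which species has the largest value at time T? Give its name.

t=0.000: M=5 P=4 Q=9 Z=9 G=7
Draw 1: a1=3.969, a2=2.765, a3=2.877, a4=3.864, a5=1.764, a0=15.239; τ=−ln(0.3714)/15.239=0.065 → t=0.065; u2·a0=0.6735·15.239=10.263; a1+…+a3=9.611 < 10.263 ≤ a1+…+a4=13.475 → R4 fires; M=6 P=5 Q=9 Z=9 G=6
Draw 2: a1=3.969, a2=2.370, a3=2.466, a4=4.140, a5=1.512, a0=14.457; τ=−ln(0.4053)/14.457=0.062 → t=0.127; u2·a0=0.5479·14.457=7.921; a1+a2=6.339 < 7.921 ≤ a1+…+a3=8.805 → R3 fires; M=7 P=5 Q=9 Z=9 G=5
Draw 3: a1=3.969, a2=1.975, a3=2.055, a4=3.450, a5=1.260, a0=12.709; τ=−ln(0.4936)/12.709=0.056 → t=0.183; u2·a0=0.5256·12.709=6.680; a1+a2=5.944 < 6.680 ≤ a1+…+a3=7.999 → R3 fires; M=8 P=5 Q=9 Z=9 G=4
Draw 4: a1=3.969, a2=1.580, a3=1.644, a4=2.760, a5=1.008, a0=10.961; τ=−ln(0.2324)/10.961=0.133 → t=0.316; u2·a0=0.4151·10.961=4.550; a1=3.969 < 4.550 ≤ a1+a2=5.549 → R2 fires; M=8 P=6 Q=9 Z=9 G=5
Draw 5: a1=3.969, a2=1.975, a3=2.055, a4=4.140, a5=1.260, a0=13.399; τ=−ln(0.4767)/13.399=0.055 → t=0.371; u2·a0=0.7911·13.399=10.600; a1+…+a3=7.999 < 10.600 ≤ a1+…+a4=12.139 → R4 fires; M=9 P=7 Q=9 Z=9 G=4
Draw 6: a1=3.969, a2=1.580, a3=1.644, a4=3.864, a5=1.008, a0=12.065; τ=−ln(0.4045)/12.065=0.075 → t=0.446; u2·a0=0.0725·12.065=0.875 ≤ a1=3.969 → R1 fires; M=11 P=9 Q=8 Z=9 G=4
Draw 7: a1=3.528, a2=1.580, a3=1.644, a4=4.968, a5=1.008, a0=12.728; τ=−ln(0.5544)/12.728=0.046 → t=0.493; u2·a0=0.1031·12.728=1.312 ≤ a1=3.528 → R1 fires; M=13 P=11 Q=7 Z=9 G=4
Draw 8: a1=3.087, a2=1.580, a3=1.644, a4=6.072, a5=1.008, a0=13.391; τ=−ln(0.1256)/13.391=0.155 → t=0.648; u2·a0=0.0658·13.391=0.881 ≤ a1=3.087 → R1 fires; M=15 P=13 Q=6 Z=9 G=4
Draw 9: a1=2.646, a2=1.580, a3=1.644, a4=7.176, a5=1.008, a0=14.054; τ=−ln(0.9245)/14.054=0.006 → t=0.653; u2·a0=0.8817·14.054=12.391; a1+…+a3=5.870 < 12.391 ≤ a1+…+a4=13.046 → R4 fires; M=16 P=14 Q=6 Z=9 G=3
Draw 10: a1=2.646, a2=1.185, a3=1.233, a4=5.796, a5=0.756, a0=11.616; τ=−ln(0.6297)/11.616=0.040 → t=0.693 > T=0.66: stop.
At T=0.66: M=16 P=14 Q=6 Z=9 G=3; the largest is M.

Dominant species at T: M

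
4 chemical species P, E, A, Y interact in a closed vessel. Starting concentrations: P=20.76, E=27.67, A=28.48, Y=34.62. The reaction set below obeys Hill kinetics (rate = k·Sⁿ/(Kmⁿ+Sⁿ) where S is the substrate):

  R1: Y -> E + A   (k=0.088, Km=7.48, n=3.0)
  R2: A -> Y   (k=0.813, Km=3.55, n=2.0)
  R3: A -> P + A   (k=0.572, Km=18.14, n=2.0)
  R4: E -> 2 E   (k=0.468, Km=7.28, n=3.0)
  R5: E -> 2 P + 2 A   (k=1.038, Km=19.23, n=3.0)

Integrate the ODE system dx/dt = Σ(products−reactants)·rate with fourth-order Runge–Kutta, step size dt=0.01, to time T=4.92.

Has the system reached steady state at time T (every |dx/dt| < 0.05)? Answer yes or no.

RK4 with dt=0.01: 492 steps to T=4.92. Trajectory (selected grid times):
t=0.00: P=20.76 E=27.67 A=28.48 Y=34.62
t=0.55: P=21.84 E=27.54 A=28.94 Y=35.01
t=1.09: P=22.90 E=27.42 A=29.39 Y=35.40
t=1.64: P=23.97 E=27.30 A=29.85 Y=35.79
t=2.19: P=25.05 E=27.18 A=30.30 Y=36.18
t=2.73: P=26.10 E=27.06 A=30.74 Y=36.57
t=3.28: P=27.18 E=26.94 A=31.18 Y=36.96
t=3.83: P=28.25 E=26.82 A=31.62 Y=37.36
t=4.37: P=29.30 E=26.71 A=32.06 Y=37.74
t=4.92: P=30.37 E=26.59 A=32.49 Y=38.14
Rates at T: R1=0.0873, R2=0.8034, R3=0.4361, R4=0.4586, R5=0.7532
dx/dt at T (Σ net stoichiometry × rate): P=+1.9425, E=-0.2073, A=+0.7903, Y=+0.7161
Largest |dx/dt| is |+1.9425| (P) ≥ 0.05 → not steady.

Steady state at T: no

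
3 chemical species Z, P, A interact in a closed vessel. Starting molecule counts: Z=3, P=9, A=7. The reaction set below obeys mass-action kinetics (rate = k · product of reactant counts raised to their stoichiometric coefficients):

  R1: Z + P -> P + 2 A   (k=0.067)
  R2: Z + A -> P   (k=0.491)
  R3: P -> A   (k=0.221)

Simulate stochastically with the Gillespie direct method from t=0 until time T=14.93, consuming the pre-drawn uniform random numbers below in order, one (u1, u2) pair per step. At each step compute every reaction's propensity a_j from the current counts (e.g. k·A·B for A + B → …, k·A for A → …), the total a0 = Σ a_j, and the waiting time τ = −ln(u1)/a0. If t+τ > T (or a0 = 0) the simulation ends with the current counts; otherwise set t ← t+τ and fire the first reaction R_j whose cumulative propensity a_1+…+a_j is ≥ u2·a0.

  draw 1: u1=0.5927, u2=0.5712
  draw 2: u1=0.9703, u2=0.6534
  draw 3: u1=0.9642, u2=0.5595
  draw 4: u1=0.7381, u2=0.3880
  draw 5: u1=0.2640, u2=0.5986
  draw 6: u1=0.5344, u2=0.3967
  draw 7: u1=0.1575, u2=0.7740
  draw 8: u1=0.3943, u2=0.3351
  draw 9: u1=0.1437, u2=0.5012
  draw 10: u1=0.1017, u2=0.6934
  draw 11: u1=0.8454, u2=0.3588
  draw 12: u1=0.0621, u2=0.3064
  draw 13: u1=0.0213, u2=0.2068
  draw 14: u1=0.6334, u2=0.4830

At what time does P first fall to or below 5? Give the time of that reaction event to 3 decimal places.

Threshold first reached at t = 5.426

t=0.000: Z=3 P=9 A=7
Draw 1: a1=1.809, a2=10.311, a3=1.989, a0=14.109; τ=−ln(0.5927)/14.109=0.037 → t=0.037; u2·a0=0.5712·14.109=8.059; a1=1.809 < 8.059 ≤ a1+a2=12.120 → R2 fires; Z=2 P=10 A=6
Draw 2: a1=1.340, a2=5.892, a3=2.210, a0=9.442; τ=−ln(0.9703)/9.442=0.003 → t=0.040; u2·a0=0.6534·9.442=6.169; a1=1.340 < 6.169 ≤ a1+a2=7.232 → R2 fires; Z=1 P=11 A=5
Draw 3: a1=0.737, a2=2.455, a3=2.431, a0=5.623; τ=−ln(0.9642)/5.623=0.006 → t=0.047; u2·a0=0.5595·5.623=3.146; a1=0.737 < 3.146 ≤ a1+a2=3.192 → R2 fires; Z=0 P=12 A=4
Draw 4: a1=0.000, a2=0.000, a3=2.652, a0=2.652; τ=−ln(0.7381)/2.652=0.115 → t=0.161; u2·a0=0.3880·2.652=1.029; a1+a2=0.000 < 1.029 ≤ a1+…+a3=2.652 → R3 fires; Z=0 P=11 A=5
Draw 5: a1=0.000, a2=0.000, a3=2.431, a0=2.431; τ=−ln(0.2640)/2.431=0.548 → t=0.709; u2·a0=0.5986·2.431=1.455; a1+a2=0.000 < 1.455 ≤ a1+…+a3=2.431 → R3 fires; Z=0 P=10 A=6
Draw 6: a1=0.000, a2=0.000, a3=2.210, a0=2.210; τ=−ln(0.5344)/2.210=0.284 → t=0.993; u2·a0=0.3967·2.210=0.877; a1+a2=0.000 < 0.877 ≤ a1+…+a3=2.210 → R3 fires; Z=0 P=9 A=7
Draw 7: a1=0.000, a2=0.000, a3=1.989, a0=1.989; τ=−ln(0.1575)/1.989=0.929 → t=1.922; u2·a0=0.7740·1.989=1.539; a1+a2=0.000 < 1.539 ≤ a1+…+a3=1.989 → R3 fires; Z=0 P=8 A=8
Draw 8: a1=0.000, a2=0.000, a3=1.768, a0=1.768; τ=−ln(0.3943)/1.768=0.526 → t=2.448; u2·a0=0.3351·1.768=0.592; a1+a2=0.000 < 0.592 ≤ a1+…+a3=1.768 → R3 fires; Z=0 P=7 A=9
Draw 9: a1=0.000, a2=0.000, a3=1.547, a0=1.547; τ=−ln(0.1437)/1.547=1.254 → t=3.702; u2·a0=0.5012·1.547=0.775; a1+a2=0.000 < 0.775 ≤ a1+…+a3=1.547 → R3 fires; Z=0 P=6 A=10
Draw 10: a1=0.000, a2=0.000, a3=1.326, a0=1.326; τ=−ln(0.1017)/1.326=1.724 → t=5.426; u2·a0=0.6934·1.326=0.919; a1+a2=0.000 < 0.919 ≤ a1+…+a3=1.326 → R3 fires; Z=0 P=5 A=11
Draw 11: a1=0.000, a2=0.000, a3=1.105, a0=1.105; τ=−ln(0.8454)/1.105=0.152 → t=5.578; u2·a0=0.3588·1.105=0.396; a1+a2=0.000 < 0.396 ≤ a1+…+a3=1.105 → R3 fires; Z=0 P=4 A=12
Draw 12: a1=0.000, a2=0.000, a3=0.884, a0=0.884; τ=−ln(0.0621)/0.884=3.144 → t=8.722; u2·a0=0.3064·0.884=0.271; a1+a2=0.000 < 0.271 ≤ a1+…+a3=0.884 → R3 fires; Z=0 P=3 A=13
Draw 13: a1=0.000, a2=0.000, a3=0.663, a0=0.663; τ=−ln(0.0213)/0.663=5.806 → t=14.527; u2·a0=0.2068·0.663=0.137; a1+a2=0.000 < 0.137 ≤ a1+…+a3=0.663 → R3 fires; Z=0 P=2 A=14
Draw 14: a1=0.000, a2=0.000, a3=0.442, a0=0.442; τ=−ln(0.6334)/0.442=1.033 → t=15.560 > T=14.93: stop.
P first becomes ≤ 5 when it reaches 5 at the event at t=5.426.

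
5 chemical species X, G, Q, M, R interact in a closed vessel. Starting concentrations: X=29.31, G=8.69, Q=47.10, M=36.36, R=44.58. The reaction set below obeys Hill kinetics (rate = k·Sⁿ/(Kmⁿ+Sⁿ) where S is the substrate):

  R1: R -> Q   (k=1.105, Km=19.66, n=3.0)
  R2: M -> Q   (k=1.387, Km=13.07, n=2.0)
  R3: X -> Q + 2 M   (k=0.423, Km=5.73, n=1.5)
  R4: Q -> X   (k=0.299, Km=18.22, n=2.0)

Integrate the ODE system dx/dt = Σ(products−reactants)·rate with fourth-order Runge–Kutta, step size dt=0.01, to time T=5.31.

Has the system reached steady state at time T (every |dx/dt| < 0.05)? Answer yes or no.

Steady state at T: no

RK4 with dt=0.01: 531 steps to T=5.31. Trajectory (selected grid times):
t=0.00: X=29.31 G=8.69 Q=47.10 M=36.36 R=44.58
t=0.59: X=29.23 G=8.69 Q=48.50 M=36.10 R=43.98
t=1.18: X=29.16 G=8.69 Q=49.89 M=35.83 R=43.38
t=1.77: X=29.09 G=8.69 Q=51.28 M=35.57 R=42.79
t=2.36: X=29.01 G=8.69 Q=52.67 M=35.31 R=42.19
t=2.95: X=28.94 G=8.69 Q=54.05 M=35.05 R=41.60
t=3.54: X=28.87 G=8.69 Q=55.43 M=34.79 R=41.02
t=4.13: X=28.80 G=8.69 Q=56.80 M=34.53 R=40.43
t=4.72: X=28.73 G=8.69 Q=58.17 M=34.27 R=39.85
t=5.31: X=28.67 G=8.69 Q=59.53 M=34.02 R=39.27
Rates at T: R1=0.9818, R2=1.2086, R3=0.3883, R4=0.2734
dx/dt at T (Σ net stoichiometry × rate): X=-0.1149, G=+0.0000, Q=+2.3053, M=-0.4320, R=-0.9818
Largest |dx/dt| is |+2.3053| (Q) ≥ 0.05 → not steady.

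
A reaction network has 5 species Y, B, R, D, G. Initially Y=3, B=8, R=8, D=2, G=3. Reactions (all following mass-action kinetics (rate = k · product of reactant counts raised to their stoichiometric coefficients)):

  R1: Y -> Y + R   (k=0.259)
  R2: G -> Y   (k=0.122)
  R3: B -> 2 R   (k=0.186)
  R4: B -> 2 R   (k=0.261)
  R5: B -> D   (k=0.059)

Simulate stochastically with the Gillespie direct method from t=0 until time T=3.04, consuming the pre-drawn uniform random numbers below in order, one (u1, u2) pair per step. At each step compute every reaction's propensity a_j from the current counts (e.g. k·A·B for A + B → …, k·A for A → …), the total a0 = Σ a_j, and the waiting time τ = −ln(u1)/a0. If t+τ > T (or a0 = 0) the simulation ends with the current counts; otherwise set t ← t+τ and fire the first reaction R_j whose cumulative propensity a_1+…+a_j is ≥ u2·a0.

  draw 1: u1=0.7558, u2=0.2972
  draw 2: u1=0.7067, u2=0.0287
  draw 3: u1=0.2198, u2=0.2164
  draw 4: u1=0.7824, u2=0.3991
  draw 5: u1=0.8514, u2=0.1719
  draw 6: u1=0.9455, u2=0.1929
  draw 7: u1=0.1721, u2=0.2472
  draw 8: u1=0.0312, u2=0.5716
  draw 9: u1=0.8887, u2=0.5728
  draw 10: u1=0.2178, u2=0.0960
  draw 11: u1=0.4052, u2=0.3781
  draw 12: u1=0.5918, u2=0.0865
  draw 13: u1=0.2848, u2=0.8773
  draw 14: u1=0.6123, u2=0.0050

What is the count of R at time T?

t=0.000: Y=3 B=8 R=8 D=2 G=3
Draw 1: a1=0.777, a2=0.366, a3=1.488, a4=2.088, a5=0.472, a0=5.191; τ=−ln(0.7558)/5.191=0.054 → t=0.054; u2·a0=0.2972·5.191=1.543; a1+a2=1.143 < 1.543 ≤ a1+…+a3=2.631 → R3 fires; Y=3 B=7 R=10 D=2 G=3
Draw 2: a1=0.777, a2=0.366, a3=1.302, a4=1.827, a5=0.413, a0=4.685; τ=−ln(0.7067)/4.685=0.074 → t=0.128; u2·a0=0.0287·4.685=0.134 ≤ a1=0.777 → R1 fires; Y=3 B=7 R=11 D=2 G=3
Draw 3: a1=0.777, a2=0.366, a3=1.302, a4=1.827, a5=0.413, a0=4.685; τ=−ln(0.2198)/4.685=0.323 → t=0.451; u2·a0=0.2164·4.685=1.014; a1=0.777 < 1.014 ≤ a1+a2=1.143 → R2 fires; Y=4 B=7 R=11 D=2 G=2
Draw 4: a1=1.036, a2=0.244, a3=1.302, a4=1.827, a5=0.413, a0=4.822; τ=−ln(0.7824)/4.822=0.051 → t=0.502; u2·a0=0.3991·4.822=1.924; a1+a2=1.280 < 1.924 ≤ a1+…+a3=2.582 → R3 fires; Y=4 B=6 R=13 D=2 G=2
Draw 5: a1=1.036, a2=0.244, a3=1.116, a4=1.566, a5=0.354, a0=4.316; τ=−ln(0.8514)/4.316=0.037 → t=0.540; u2·a0=0.1719·4.316=0.742 ≤ a1=1.036 → R1 fires; Y=4 B=6 R=14 D=2 G=2
Draw 6: a1=1.036, a2=0.244, a3=1.116, a4=1.566, a5=0.354, a0=4.316; τ=−ln(0.9455)/4.316=0.013 → t=0.553; u2·a0=0.1929·4.316=0.833 ≤ a1=1.036 → R1 fires; Y=4 B=6 R=15 D=2 G=2
Draw 7: a1=1.036, a2=0.244, a3=1.116, a4=1.566, a5=0.354, a0=4.316; τ=−ln(0.1721)/4.316=0.408 → t=0.960; u2·a0=0.2472·4.316=1.067; a1=1.036 < 1.067 ≤ a1+a2=1.280 → R2 fires; Y=5 B=6 R=15 D=2 G=1
Draw 8: a1=1.295, a2=0.122, a3=1.116, a4=1.566, a5=0.354, a0=4.453; τ=−ln(0.0312)/4.453=0.779 → t=1.739; u2·a0=0.5716·4.453=2.545; a1+…+a3=2.533 < 2.545 ≤ a1+…+a4=4.099 → R4 fires; Y=5 B=5 R=17 D=2 G=1
Draw 9: a1=1.295, a2=0.122, a3=0.930, a4=1.305, a5=0.295, a0=3.947; τ=−ln(0.8887)/3.947=0.030 → t=1.769; u2·a0=0.5728·3.947=2.261; a1+a2=1.417 < 2.261 ≤ a1+…+a3=2.347 → R3 fires; Y=5 B=4 R=19 D=2 G=1
Draw 10: a1=1.295, a2=0.122, a3=0.744, a4=1.044, a5=0.236, a0=3.441; τ=−ln(0.2178)/3.441=0.443 → t=2.212; u2·a0=0.0960·3.441=0.330 ≤ a1=1.295 → R1 fires; Y=5 B=4 R=20 D=2 G=1
Draw 11: a1=1.295, a2=0.122, a3=0.744, a4=1.044, a5=0.236, a0=3.441; τ=−ln(0.4052)/3.441=0.263 → t=2.474; u2·a0=0.3781·3.441=1.301; a1=1.295 < 1.301 ≤ a1+a2=1.417 → R2 fires; Y=6 B=4 R=20 D=2 G=0
Draw 12: a1=1.554, a2=0.000, a3=0.744, a4=1.044, a5=0.236, a0=3.578; τ=−ln(0.5918)/3.578=0.147 → t=2.621; u2·a0=0.0865·3.578=0.309 ≤ a1=1.554 → R1 fires; Y=6 B=4 R=21 D=2 G=0
Draw 13: a1=1.554, a2=0.000, a3=0.744, a4=1.044, a5=0.236, a0=3.578; τ=−ln(0.2848)/3.578=0.351 → t=2.972; u2·a0=0.8773·3.578=3.139; a1+…+a3=2.298 < 3.139 ≤ a1+…+a4=3.342 → R4 fires; Y=6 B=3 R=23 D=2 G=0
Draw 14: a1=1.554, a2=0.000, a3=0.558, a4=0.783, a5=0.177, a0=3.072; τ=−ln(0.6123)/3.072=0.160 → t=3.132 > T=3.04: stop.
Read off R at T=3.04: 23

R at T = 23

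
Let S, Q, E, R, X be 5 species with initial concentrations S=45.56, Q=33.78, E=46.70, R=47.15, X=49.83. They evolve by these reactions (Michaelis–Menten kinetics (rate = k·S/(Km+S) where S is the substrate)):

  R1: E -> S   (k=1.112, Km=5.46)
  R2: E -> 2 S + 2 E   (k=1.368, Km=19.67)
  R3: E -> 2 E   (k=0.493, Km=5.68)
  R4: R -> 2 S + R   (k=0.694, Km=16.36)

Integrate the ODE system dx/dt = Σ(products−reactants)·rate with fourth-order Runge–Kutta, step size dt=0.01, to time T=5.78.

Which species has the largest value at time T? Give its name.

RK4 with dt=0.01: 578 steps to T=5.78. Trajectory (selected grid times):
t=0.00: S=45.56 Q=33.78 E=46.70 R=47.15 X=49.83
t=0.64: S=48.09 Q=33.78 E=46.96 R=47.15 X=49.83
t=1.28: S=50.62 Q=33.78 E=47.22 R=47.15 X=49.83
t=1.93: S=53.20 Q=33.78 E=47.49 R=47.15 X=49.83
t=2.57: S=55.73 Q=33.78 E=47.75 R=47.15 X=49.83
t=3.21: S=58.27 Q=33.78 E=48.02 R=47.15 X=49.83
t=3.85: S=60.82 Q=33.78 E=48.28 R=47.15 X=49.83
t=4.50: S=63.40 Q=33.78 E=48.55 R=47.15 X=49.83
t=5.14: S=65.95 Q=33.78 E=48.82 R=47.15 X=49.83
t=5.78: S=68.49 Q=33.78 E=49.08 R=47.15 X=49.83
At T=5.78: S=68.49 Q=33.78 E=49.08 R=47.15 X=49.83; the largest is S.

Dominant species at T: S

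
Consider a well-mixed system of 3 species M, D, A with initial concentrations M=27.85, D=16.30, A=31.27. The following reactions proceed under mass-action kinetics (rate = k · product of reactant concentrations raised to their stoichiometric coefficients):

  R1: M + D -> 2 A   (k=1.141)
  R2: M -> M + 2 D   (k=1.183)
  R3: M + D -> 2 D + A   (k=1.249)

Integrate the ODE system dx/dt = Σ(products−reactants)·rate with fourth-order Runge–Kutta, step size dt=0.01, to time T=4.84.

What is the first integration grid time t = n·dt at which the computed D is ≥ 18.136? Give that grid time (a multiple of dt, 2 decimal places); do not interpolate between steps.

Threshold first reached at t = 0.03

RK4 with dt=0.01: 484 steps to T=4.84. Trajectory (selected grid times):
t=0.00: M=27.85 D=16.30 A=31.27
t=0.02: M=12.24 D=17.91 A=54.34
t=0.03: M=7.93 D=18.34 A=60.69
t=0.54: M=0.00 D=19.12 A=72.42
t=1.08: M=0.00 D=19.12 A=72.42
t=1.61: M=0.00 D=19.12 A=72.42
t=2.15: M=0.00 D=19.12 A=72.42
t=2.69: M=0.00 D=19.12 A=72.42
t=3.23: M=0.00 D=19.12 A=72.42
t=3.76: M=0.00 D=19.12 A=72.42
t=4.30: M=0.00 D=19.12 A=72.42
t=4.84: M=0.00 D=19.12 A=72.42
D(0.02)=17.909 < 18.136 but D(0.03)=18.339 ≥ 18.136, so the first grid time is t=0.03.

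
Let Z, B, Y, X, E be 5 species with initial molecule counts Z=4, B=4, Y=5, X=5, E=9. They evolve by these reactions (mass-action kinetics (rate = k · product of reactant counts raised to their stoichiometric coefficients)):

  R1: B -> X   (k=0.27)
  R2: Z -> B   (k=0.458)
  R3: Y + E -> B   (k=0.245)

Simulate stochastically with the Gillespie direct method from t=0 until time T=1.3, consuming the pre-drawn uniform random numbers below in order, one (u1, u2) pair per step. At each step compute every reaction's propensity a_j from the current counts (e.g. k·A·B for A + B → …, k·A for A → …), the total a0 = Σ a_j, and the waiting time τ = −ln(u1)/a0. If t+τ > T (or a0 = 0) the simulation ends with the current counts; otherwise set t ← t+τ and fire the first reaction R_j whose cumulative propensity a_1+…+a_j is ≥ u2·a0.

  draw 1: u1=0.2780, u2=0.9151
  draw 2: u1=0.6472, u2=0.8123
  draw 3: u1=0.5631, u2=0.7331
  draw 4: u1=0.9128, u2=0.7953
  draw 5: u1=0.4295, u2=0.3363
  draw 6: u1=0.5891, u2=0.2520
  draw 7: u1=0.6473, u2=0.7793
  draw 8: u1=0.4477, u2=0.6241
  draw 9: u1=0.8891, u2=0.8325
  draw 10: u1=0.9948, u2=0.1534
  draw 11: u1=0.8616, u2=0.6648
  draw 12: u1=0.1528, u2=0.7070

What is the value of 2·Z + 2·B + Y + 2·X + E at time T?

Value at T = 40

Check how each reaction changes W = 2·Z + 2·B + Y + 2·X + E (weight of products minus weight of reactants):
R1: B -> X: (2·1) − (2·1) = 2 − 2 = 0
R2: Z -> B: (2·1) − (2·1) = 2 − 2 = 0
R3: Y + E -> B: (2·1) − (1·1 + 1·1) = 2 − 2 = 0
Every reaction leaves W unchanged, so W is conserved and no simulation is needed: W(T) = W(0) = 2·4 + 2·4 + 5 + 2·5 + 9 = 40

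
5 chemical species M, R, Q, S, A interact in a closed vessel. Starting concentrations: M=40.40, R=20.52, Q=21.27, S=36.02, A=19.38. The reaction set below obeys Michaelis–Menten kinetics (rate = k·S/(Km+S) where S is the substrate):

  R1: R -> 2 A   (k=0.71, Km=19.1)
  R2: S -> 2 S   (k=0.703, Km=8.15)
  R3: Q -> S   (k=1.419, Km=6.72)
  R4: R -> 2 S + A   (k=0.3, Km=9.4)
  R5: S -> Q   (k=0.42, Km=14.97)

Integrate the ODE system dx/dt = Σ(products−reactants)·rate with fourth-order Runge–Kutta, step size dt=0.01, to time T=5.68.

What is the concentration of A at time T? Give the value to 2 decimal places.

RK4 with dt=0.01: 568 steps to T=5.68. Trajectory (selected grid times):
t=0.00: M=40.40 R=20.52 Q=21.27 S=36.02 A=19.38
t=0.63: M=40.40 R=20.16 Q=20.78 S=37.13 A=19.97
t=1.26: M=40.40 R=19.80 Q=20.30 S=38.24 A=20.56
t=1.89: M=40.40 R=19.45 Q=19.82 S=39.34 A=21.14
t=2.52: M=40.40 R=19.10 Q=19.34 S=40.43 A=21.71
t=3.16: M=40.40 R=18.74 Q=18.87 S=41.54 A=22.29
t=3.79: M=40.40 R=18.40 Q=18.41 S=42.62 A=22.86
t=4.42: M=40.40 R=18.05 Q=17.95 S=43.70 A=23.42
t=5.05: M=40.40 R=17.71 Q=17.50 S=44.77 A=23.98
t=5.68: M=40.40 R=17.38 Q=17.06 S=45.84 A=24.53
Read off A at T=5.68: 24.53

A at T = 24.53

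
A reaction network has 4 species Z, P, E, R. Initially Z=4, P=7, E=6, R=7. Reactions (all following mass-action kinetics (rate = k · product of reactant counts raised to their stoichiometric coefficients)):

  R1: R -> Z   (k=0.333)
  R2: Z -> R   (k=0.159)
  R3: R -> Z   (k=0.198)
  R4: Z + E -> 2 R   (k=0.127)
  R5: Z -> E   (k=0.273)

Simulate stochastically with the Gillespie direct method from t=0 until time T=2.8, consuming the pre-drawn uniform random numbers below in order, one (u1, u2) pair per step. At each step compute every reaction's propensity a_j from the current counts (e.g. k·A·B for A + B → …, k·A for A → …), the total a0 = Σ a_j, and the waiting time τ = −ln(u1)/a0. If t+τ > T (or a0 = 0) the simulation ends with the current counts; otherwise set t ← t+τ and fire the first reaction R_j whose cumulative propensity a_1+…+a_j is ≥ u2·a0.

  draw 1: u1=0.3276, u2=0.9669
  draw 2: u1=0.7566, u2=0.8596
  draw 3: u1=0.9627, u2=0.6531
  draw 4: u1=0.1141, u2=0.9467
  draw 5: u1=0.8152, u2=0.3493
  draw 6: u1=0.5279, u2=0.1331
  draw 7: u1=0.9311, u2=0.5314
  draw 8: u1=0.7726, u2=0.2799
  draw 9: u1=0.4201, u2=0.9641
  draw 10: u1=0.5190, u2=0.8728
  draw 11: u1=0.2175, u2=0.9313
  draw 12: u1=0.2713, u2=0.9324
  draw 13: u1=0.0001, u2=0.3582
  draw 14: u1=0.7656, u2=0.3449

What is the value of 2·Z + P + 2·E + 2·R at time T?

Value at T = 41

Check how each reaction changes W = 2·Z + P + 2·E + 2·R (weight of products minus weight of reactants):
R1: R -> Z: (2·1) − (2·1) = 2 − 2 = 0
R2: Z -> R: (2·1) − (2·1) = 2 − 2 = 0
R3: R -> Z: (2·1) − (2·1) = 2 − 2 = 0
R4: Z + E -> 2 R: (2·2) − (2·1 + 2·1) = 4 − 4 = 0
R5: Z -> E: (2·1) − (2·1) = 2 − 2 = 0
Every reaction leaves W unchanged, so W is conserved and no simulation is needed: W(T) = W(0) = 2·4 + 7 + 2·6 + 2·7 = 41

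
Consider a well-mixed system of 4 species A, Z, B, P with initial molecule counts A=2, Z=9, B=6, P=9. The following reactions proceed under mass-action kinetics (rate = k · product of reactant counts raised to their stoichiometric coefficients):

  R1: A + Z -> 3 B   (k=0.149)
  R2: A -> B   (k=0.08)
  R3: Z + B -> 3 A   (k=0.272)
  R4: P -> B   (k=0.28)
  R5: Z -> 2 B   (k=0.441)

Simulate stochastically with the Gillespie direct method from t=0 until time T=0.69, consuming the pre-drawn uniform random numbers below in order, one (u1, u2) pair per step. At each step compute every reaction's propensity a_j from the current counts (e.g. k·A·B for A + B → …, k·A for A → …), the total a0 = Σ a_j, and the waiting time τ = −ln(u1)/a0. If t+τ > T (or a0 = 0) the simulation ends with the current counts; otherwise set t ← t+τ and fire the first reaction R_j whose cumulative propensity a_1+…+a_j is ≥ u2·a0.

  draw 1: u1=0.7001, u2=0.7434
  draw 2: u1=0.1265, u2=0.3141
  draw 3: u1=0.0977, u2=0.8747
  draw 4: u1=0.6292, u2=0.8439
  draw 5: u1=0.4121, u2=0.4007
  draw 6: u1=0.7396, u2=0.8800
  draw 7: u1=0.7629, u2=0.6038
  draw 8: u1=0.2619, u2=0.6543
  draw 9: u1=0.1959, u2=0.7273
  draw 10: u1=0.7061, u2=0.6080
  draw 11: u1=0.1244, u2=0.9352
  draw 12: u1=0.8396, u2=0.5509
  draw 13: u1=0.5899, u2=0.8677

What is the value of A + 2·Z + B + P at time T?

Check how each reaction changes W = A + 2·Z + B + P (weight of products minus weight of reactants):
R1: A + Z -> 3 B: (1·3) − (1·1 + 2·1) = 3 − 3 = 0
R2: A -> B: (1·1) − (1·1) = 1 − 1 = 0
R3: Z + B -> 3 A: (1·3) − (2·1 + 1·1) = 3 − 3 = 0
R4: P -> B: (1·1) − (1·1) = 1 − 1 = 0
R5: Z -> 2 B: (1·2) − (2·1) = 2 − 2 = 0
Every reaction leaves W unchanged, so W is conserved and no simulation is needed: W(T) = W(0) = 2 + 2·9 + 6 + 9 = 35

Value at T = 35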